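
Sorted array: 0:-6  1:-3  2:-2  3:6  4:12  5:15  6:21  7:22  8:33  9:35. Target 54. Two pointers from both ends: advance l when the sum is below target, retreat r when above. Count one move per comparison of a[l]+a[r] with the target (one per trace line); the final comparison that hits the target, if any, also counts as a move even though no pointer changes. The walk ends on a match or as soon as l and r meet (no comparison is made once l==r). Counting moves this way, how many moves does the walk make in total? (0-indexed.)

8 moves

[0,9] -6+35=29 <54 → l++
[1,9] -3+35=32 <54 → l++
[2,9] -2+35=33 <54 → l++
[3,9] 6+35=41 <54 → l++
[4,9] 12+35=47 <54 → l++
[5,9] 15+35=50 <54 → l++
[6,9] 21+35=56 >54 → r--
[6,8] 21+33=54 → found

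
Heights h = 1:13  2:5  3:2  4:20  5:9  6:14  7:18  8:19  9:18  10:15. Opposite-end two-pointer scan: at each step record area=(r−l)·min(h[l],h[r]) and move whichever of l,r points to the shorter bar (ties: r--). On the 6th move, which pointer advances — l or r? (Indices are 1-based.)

r

l=1 r=10: min(13,15)*9=117 best=117 *, l++
l=2 r=10: min(5,15)*8=40 best=117, l++
l=3 r=10: min(2,15)*7=14 best=117, l++
l=4 r=10: min(20,15)*6=90 best=117, r--
l=4 r=9: min(20,18)*5=90 best=117, r--
l=4 r=8: min(20,19)*4=76 best=117, r--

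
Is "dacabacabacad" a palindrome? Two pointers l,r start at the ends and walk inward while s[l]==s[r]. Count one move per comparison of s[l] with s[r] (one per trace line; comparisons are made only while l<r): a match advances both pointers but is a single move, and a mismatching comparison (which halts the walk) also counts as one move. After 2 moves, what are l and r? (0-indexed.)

l=0 r=12: 'd'=='d', l++,r--
l=1 r=11: 'a'=='a', l++,r--

l=2, r=10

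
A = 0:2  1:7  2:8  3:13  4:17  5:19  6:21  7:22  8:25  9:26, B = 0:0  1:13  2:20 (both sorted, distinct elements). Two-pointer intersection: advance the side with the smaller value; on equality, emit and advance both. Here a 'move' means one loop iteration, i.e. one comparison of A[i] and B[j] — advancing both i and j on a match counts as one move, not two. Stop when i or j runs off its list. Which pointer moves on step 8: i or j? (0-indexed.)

j

i=0 j=0: 2>0, j++
i=0 j=1: 2<13, i++
i=1 j=1: 7<13, i++
i=2 j=1: 8<13, i++
i=3 j=1: 13==13 emit, i++,j++
i=4 j=2: 17<20, i++
i=5 j=2: 19<20, i++
i=6 j=2: 21>20, j++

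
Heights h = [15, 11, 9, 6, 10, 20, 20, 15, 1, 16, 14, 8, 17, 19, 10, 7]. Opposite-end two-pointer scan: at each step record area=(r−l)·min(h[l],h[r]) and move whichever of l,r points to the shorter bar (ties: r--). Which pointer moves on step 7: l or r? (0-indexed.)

l=0 r=15: min(15,7)*15=105 best=105 *, r--
l=0 r=14: min(15,10)*14=140 best=140 *, r--
l=0 r=13: min(15,19)*13=195 best=195 *, l++
l=1 r=13: min(11,19)*12=132 best=195, l++
l=2 r=13: min(9,19)*11=99 best=195, l++
l=3 r=13: min(6,19)*10=60 best=195, l++
l=4 r=13: min(10,19)*9=90 best=195, l++

l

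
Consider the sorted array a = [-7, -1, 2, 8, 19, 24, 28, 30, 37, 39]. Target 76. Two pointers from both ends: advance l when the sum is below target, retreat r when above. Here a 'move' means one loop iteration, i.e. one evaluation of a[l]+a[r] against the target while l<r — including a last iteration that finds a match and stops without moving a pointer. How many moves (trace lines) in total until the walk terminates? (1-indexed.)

[1,10] -7+39=32 <76 → l++
[2,10] -1+39=38 <76 → l++
[3,10] 2+39=41 <76 → l++
[4,10] 8+39=47 <76 → l++
[5,10] 19+39=58 <76 → l++
[6,10] 24+39=63 <76 → l++
[7,10] 28+39=67 <76 → l++
[8,10] 30+39=69 <76 → l++
[9,10] 37+39=76 → found

9 moves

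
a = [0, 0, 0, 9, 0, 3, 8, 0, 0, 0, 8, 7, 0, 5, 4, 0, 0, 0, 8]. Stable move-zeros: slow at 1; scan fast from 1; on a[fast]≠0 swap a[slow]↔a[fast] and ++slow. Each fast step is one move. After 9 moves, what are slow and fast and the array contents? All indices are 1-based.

slow=4, fast=10, a=[9, 3, 8, 0, 0, 0, 0, 0, 0, 0, 8, 7, 0, 5, 4, 0, 0, 0, 8]

(s=1,f=1) a[fast]=0 → fast++
(s=1,f=2) a[fast]=0 → fast++
(s=1,f=3) a[fast]=0 → fast++
(s=1,f=4) a[fast]=9≠0 swap→a[1]=9 → slow++,fast++
(s=2,f=5) a[fast]=0 → fast++
(s=2,f=6) a[fast]=3≠0 swap→a[2]=3 → slow++,fast++
(s=3,f=7) a[fast]=8≠0 swap→a[3]=8 → slow++,fast++
(s=4,f=8) a[fast]=0 → fast++
(s=4,f=9) a[fast]=0 → fast++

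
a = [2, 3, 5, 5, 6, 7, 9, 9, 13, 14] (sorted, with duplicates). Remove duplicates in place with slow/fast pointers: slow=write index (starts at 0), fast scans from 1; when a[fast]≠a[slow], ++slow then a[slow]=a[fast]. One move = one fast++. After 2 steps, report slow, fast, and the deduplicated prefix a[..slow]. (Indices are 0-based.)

slow=2, fast=3, prefix=[2, 3, 5]

(s=0,f=1) a[fast]=3≠a[slow]=2 write a[1]=3 → slow++,fast++
(s=1,f=2) a[fast]=5≠a[slow]=3 write a[2]=5 → slow++,fast++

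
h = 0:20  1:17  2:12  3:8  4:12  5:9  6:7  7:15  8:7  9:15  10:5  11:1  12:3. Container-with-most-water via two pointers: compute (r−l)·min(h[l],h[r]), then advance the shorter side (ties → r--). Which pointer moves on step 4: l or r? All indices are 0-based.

l=0 r=12: min(20,3)*12=36 best=36 *, r--
l=0 r=11: min(20,1)*11=11 best=36, r--
l=0 r=10: min(20,5)*10=50 best=50 *, r--
l=0 r=9: min(20,15)*9=135 best=135 *, r--

r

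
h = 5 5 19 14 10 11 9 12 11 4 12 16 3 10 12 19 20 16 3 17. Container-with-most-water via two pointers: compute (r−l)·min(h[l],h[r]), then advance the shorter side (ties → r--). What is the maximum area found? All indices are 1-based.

l=1 r=20: min(5,17)*19=95 best=95 *, l++
l=2 r=20: min(5,17)*18=90 best=95, l++
l=3 r=20: min(19,17)*17=289 best=289 *, r--
l=3 r=19: min(19,3)*16=48 best=289, r--
l=3 r=18: min(19,16)*15=240 best=289, r--
l=3 r=17: min(19,20)*14=266 best=289, l++
l=4 r=17: min(14,20)*13=182 best=289, l++
l=5 r=17: min(10,20)*12=120 best=289, l++
l=6 r=17: min(11,20)*11=121 best=289, l++
l=7 r=17: min(9,20)*10=90 best=289, l++
l=8 r=17: min(12,20)*9=108 best=289, l++
l=9 r=17: min(11,20)*8=88 best=289, l++
l=10 r=17: min(4,20)*7=28 best=289, l++
l=11 r=17: min(12,20)*6=72 best=289, l++
l=12 r=17: min(16,20)*5=80 best=289, l++
l=13 r=17: min(3,20)*4=12 best=289, l++
l=14 r=17: min(10,20)*3=30 best=289, l++
l=15 r=17: min(12,20)*2=24 best=289, l++
l=16 r=17: min(19,20)*1=19 best=289, l++

max area = 289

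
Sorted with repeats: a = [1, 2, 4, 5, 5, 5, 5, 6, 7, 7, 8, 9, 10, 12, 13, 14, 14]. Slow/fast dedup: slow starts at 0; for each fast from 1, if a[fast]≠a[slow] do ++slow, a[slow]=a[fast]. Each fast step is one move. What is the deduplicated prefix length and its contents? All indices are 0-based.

(s=0,f=1) a[fast]=2≠a[slow]=1 write a[1]=2 → slow++,fast++
(s=1,f=2) a[fast]=4≠a[slow]=2 write a[2]=4 → slow++,fast++
(s=2,f=3) a[fast]=5≠a[slow]=4 write a[3]=5 → slow++,fast++
(s=3,f=4) a[fast]=5=a[slow] dup → fast++
(s=3,f=5) a[fast]=5=a[slow] dup → fast++
(s=3,f=6) a[fast]=5=a[slow] dup → fast++
(s=3,f=7) a[fast]=6≠a[slow]=5 write a[4]=6 → slow++,fast++
(s=4,f=8) a[fast]=7≠a[slow]=6 write a[5]=7 → slow++,fast++
(s=5,f=9) a[fast]=7=a[slow] dup → fast++
(s=5,f=10) a[fast]=8≠a[slow]=7 write a[6]=8 → slow++,fast++
(s=6,f=11) a[fast]=9≠a[slow]=8 write a[7]=9 → slow++,fast++
(s=7,f=12) a[fast]=10≠a[slow]=9 write a[8]=10 → slow++,fast++
(s=8,f=13) a[fast]=12≠a[slow]=10 write a[9]=12 → slow++,fast++
(s=9,f=14) a[fast]=13≠a[slow]=12 write a[10]=13 → slow++,fast++
(s=10,f=15) a[fast]=14≠a[slow]=13 write a[11]=14 → slow++,fast++
(s=11,f=16) a[fast]=14=a[slow] dup → fast++

length 12; prefix = [1, 2, 4, 5, 6, 7, 8, 9, 10, 12, 13, 14]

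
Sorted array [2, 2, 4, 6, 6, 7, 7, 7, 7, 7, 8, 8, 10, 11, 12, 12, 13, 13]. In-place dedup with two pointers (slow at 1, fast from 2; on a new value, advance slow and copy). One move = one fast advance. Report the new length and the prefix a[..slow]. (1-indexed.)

length 9; prefix = [2, 4, 6, 7, 8, 10, 11, 12, 13]

(s=1,f=2) a[fast]=2=a[slow] dup → fast++
(s=1,f=3) a[fast]=4≠a[slow]=2 write a[2]=4 → slow++,fast++
(s=2,f=4) a[fast]=6≠a[slow]=4 write a[3]=6 → slow++,fast++
(s=3,f=5) a[fast]=6=a[slow] dup → fast++
(s=3,f=6) a[fast]=7≠a[slow]=6 write a[4]=7 → slow++,fast++
(s=4,f=7) a[fast]=7=a[slow] dup → fast++
(s=4,f=8) a[fast]=7=a[slow] dup → fast++
(s=4,f=9) a[fast]=7=a[slow] dup → fast++
(s=4,f=10) a[fast]=7=a[slow] dup → fast++
(s=4,f=11) a[fast]=8≠a[slow]=7 write a[5]=8 → slow++,fast++
(s=5,f=12) a[fast]=8=a[slow] dup → fast++
(s=5,f=13) a[fast]=10≠a[slow]=8 write a[6]=10 → slow++,fast++
(s=6,f=14) a[fast]=11≠a[slow]=10 write a[7]=11 → slow++,fast++
(s=7,f=15) a[fast]=12≠a[slow]=11 write a[8]=12 → slow++,fast++
(s=8,f=16) a[fast]=12=a[slow] dup → fast++
(s=8,f=17) a[fast]=13≠a[slow]=12 write a[9]=13 → slow++,fast++
(s=9,f=18) a[fast]=13=a[slow] dup → fast++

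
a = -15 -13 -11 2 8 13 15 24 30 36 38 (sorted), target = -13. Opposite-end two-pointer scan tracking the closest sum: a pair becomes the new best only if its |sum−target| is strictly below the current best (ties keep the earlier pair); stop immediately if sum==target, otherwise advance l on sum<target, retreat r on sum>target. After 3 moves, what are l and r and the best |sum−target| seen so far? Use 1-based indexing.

[1,11] -15+38=23 d=36 * → r--
[1,10] -15+36=21 d=34 * → r--
[1,9] -15+30=15 d=28 * → r--

l=1, r=8, best |Δ|=28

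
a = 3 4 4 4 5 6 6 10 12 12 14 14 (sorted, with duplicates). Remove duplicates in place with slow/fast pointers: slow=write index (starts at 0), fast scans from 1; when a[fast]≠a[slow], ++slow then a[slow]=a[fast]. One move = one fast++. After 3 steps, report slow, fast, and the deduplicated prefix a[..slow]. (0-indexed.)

slow=0 fast=1: a[fast]=4≠a[slow]=3 write a[1]=4, slow++,fast++
slow=1 fast=2: a[fast]=4=a[slow] dup, fast++
slow=1 fast=3: a[fast]=4=a[slow] dup, fast++

slow=1, fast=4, prefix=[3, 4]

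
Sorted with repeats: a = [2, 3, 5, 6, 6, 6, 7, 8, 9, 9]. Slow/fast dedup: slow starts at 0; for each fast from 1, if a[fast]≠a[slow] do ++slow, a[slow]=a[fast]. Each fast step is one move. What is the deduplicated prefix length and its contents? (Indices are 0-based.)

length 7; prefix = [2, 3, 5, 6, 7, 8, 9]

slow=0 fast=1: a[fast]=3≠a[slow]=2 write a[1]=3, slow++,fast++
slow=1 fast=2: a[fast]=5≠a[slow]=3 write a[2]=5, slow++,fast++
slow=2 fast=3: a[fast]=6≠a[slow]=5 write a[3]=6, slow++,fast++
slow=3 fast=4: a[fast]=6=a[slow] dup, fast++
slow=3 fast=5: a[fast]=6=a[slow] dup, fast++
slow=3 fast=6: a[fast]=7≠a[slow]=6 write a[4]=7, slow++,fast++
slow=4 fast=7: a[fast]=8≠a[slow]=7 write a[5]=8, slow++,fast++
slow=5 fast=8: a[fast]=9≠a[slow]=8 write a[6]=9, slow++,fast++
slow=6 fast=9: a[fast]=9=a[slow] dup, fast++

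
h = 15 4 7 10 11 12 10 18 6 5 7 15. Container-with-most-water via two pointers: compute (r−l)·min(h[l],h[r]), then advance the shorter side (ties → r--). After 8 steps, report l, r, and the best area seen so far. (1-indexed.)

l=5, r=8, best area=165

[1,12] min(15,15)*11=165 best=165 * → r--
[1,11] min(15,7)*10=70 best=165 → r--
[1,10] min(15,5)*9=45 best=165 → r--
[1,9] min(15,6)*8=48 best=165 → r--
[1,8] min(15,18)*7=105 best=165 → l++
[2,8] min(4,18)*6=24 best=165 → l++
[3,8] min(7,18)*5=35 best=165 → l++
[4,8] min(10,18)*4=40 best=165 → l++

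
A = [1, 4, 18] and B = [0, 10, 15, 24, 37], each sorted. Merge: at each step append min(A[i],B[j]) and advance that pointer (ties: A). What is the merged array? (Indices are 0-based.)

i=0 j=0: A[i]=1>B[j]=0 take 0, j++
i=0 j=1: A[i]=1<=B[j]=10 take 1, i++
i=1 j=1: A[i]=4<=B[j]=10 take 4, i++
i=2 j=1: A[i]=18>B[j]=10 take 10, j++
i=2 j=2: A[i]=18>B[j]=15 take 15, j++
i=2 j=3: A[i]=18<=B[j]=24 take 18, i++
i=3 j=3: A done, take B[j]=24, j++
i=3 j=4: A done, take B[j]=37, j++

[0, 1, 4, 10, 15, 18, 24, 37]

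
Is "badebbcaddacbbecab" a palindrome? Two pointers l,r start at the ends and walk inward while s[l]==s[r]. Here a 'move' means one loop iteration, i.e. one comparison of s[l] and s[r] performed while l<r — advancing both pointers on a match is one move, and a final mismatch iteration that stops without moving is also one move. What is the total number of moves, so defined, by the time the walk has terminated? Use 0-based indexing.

[0,17] 'b'=='b' → l++,r--
[1,16] 'a'=='a' → l++,r--
[2,15] 'd'!='c' → stop

3 moves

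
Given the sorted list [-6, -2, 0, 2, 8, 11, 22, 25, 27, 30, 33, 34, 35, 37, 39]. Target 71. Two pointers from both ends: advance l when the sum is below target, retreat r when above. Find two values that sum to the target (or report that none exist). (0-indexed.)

(34, 37)

[0,14] -6+39=33 <71 → l++
[1,14] -2+39=37 <71 → l++
[2,14] 0+39=39 <71 → l++
[3,14] 2+39=41 <71 → l++
[4,14] 8+39=47 <71 → l++
[5,14] 11+39=50 <71 → l++
[6,14] 22+39=61 <71 → l++
[7,14] 25+39=64 <71 → l++
[8,14] 27+39=66 <71 → l++
[9,14] 30+39=69 <71 → l++
[10,14] 33+39=72 >71 → r--
[10,13] 33+37=70 <71 → l++
[11,13] 34+37=71 → found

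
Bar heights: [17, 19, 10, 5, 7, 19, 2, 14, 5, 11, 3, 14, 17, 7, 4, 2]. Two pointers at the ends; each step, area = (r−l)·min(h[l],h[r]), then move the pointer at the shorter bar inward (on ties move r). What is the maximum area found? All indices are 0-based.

[0,15] min(17,2)*15=30 best=30 * → r--
[0,14] min(17,4)*14=56 best=56 * → r--
[0,13] min(17,7)*13=91 best=91 * → r--
[0,12] min(17,17)*12=204 best=204 * → r--
[0,11] min(17,14)*11=154 best=204 → r--
[0,10] min(17,3)*10=30 best=204 → r--
[0,9] min(17,11)*9=99 best=204 → r--
[0,8] min(17,5)*8=40 best=204 → r--
[0,7] min(17,14)*7=98 best=204 → r--
[0,6] min(17,2)*6=12 best=204 → r--
[0,5] min(17,19)*5=85 best=204 → l++
[1,5] min(19,19)*4=76 best=204 → r--
[1,4] min(19,7)*3=21 best=204 → r--
[1,3] min(19,5)*2=10 best=204 → r--
[1,2] min(19,10)*1=10 best=204 → r--

max area = 204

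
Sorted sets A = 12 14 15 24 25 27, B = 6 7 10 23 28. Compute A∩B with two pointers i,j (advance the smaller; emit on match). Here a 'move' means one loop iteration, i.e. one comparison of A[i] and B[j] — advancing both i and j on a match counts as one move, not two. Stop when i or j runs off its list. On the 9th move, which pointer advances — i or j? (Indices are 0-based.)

i=0 j=0: 12>6, j++
i=0 j=1: 12>7, j++
i=0 j=2: 12>10, j++
i=0 j=3: 12<23, i++
i=1 j=3: 14<23, i++
i=2 j=3: 15<23, i++
i=3 j=3: 24>23, j++
i=3 j=4: 24<28, i++
i=4 j=4: 25<28, i++

i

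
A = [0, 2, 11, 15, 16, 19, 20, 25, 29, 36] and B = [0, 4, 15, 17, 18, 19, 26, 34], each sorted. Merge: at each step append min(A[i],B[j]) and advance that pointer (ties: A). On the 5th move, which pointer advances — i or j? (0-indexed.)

[i=0,j=0] A[i]=0<=B[j]=0 take 0 → i++
[i=1,j=0] A[i]=2>B[j]=0 take 0 → j++
[i=1,j=1] A[i]=2<=B[j]=4 take 2 → i++
[i=2,j=1] A[i]=11>B[j]=4 take 4 → j++
[i=2,j=2] A[i]=11<=B[j]=15 take 11 → i++

i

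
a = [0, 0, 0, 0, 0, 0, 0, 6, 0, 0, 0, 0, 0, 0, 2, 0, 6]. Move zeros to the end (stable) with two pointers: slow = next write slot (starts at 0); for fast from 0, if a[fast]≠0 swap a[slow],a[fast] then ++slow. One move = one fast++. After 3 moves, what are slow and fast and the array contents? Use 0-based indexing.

slow=0 fast=0: a[fast]=0, fast++
slow=0 fast=1: a[fast]=0, fast++
slow=0 fast=2: a[fast]=0, fast++

slow=0, fast=3, a=[0, 0, 0, 0, 0, 0, 0, 6, 0, 0, 0, 0, 0, 0, 2, 0, 6]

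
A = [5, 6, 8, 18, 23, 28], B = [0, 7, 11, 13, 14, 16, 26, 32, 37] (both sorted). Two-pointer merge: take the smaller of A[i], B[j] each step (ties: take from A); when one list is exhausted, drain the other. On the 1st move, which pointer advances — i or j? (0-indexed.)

j

[i=0,j=0] A[i]=5>B[j]=0 take 0 → j++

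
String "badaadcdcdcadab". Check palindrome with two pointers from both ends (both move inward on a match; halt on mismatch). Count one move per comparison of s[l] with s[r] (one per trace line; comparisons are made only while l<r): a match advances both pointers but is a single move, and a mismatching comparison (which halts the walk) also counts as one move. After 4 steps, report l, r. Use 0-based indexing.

[0,14] 'b'=='b' → l++,r--
[1,13] 'a'=='a' → l++,r--
[2,12] 'd'=='d' → l++,r--
[3,11] 'a'=='a' → l++,r--

l=4, r=10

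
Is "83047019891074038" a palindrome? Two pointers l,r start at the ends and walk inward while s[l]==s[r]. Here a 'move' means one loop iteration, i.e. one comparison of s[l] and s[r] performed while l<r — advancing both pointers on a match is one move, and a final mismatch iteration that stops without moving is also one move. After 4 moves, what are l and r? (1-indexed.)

l=1 r=17: '8'=='8', l++,r--
l=2 r=16: '3'=='3', l++,r--
l=3 r=15: '0'=='0', l++,r--
l=4 r=14: '4'=='4', l++,r--

l=5, r=13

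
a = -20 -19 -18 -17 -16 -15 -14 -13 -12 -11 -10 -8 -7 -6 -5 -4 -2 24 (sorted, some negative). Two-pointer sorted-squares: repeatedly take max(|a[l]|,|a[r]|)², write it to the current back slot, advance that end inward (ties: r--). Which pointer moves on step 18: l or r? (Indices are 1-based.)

r

[1,18] |-20|<=|24| out[18]=576 → r--
[1,17] |-20|>|-2| out[17]=400 → l++
[2,17] |-19|>|-2| out[16]=361 → l++
[3,17] |-18|>|-2| out[15]=324 → l++
[4,17] |-17|>|-2| out[14]=289 → l++
[5,17] |-16|>|-2| out[13]=256 → l++
[6,17] |-15|>|-2| out[12]=225 → l++
[7,17] |-14|>|-2| out[11]=196 → l++
[8,17] |-13|>|-2| out[10]=169 → l++
[9,17] |-12|>|-2| out[9]=144 → l++
[10,17] |-11|>|-2| out[8]=121 → l++
[11,17] |-10|>|-2| out[7]=100 → l++
[12,17] |-8|>|-2| out[6]=64 → l++
[13,17] |-7|>|-2| out[5]=49 → l++
[14,17] |-6|>|-2| out[4]=36 → l++
[15,17] |-5|>|-2| out[3]=25 → l++
[16,17] |-4|>|-2| out[2]=16 → l++
[17,17] |-2|<=|-2| out[1]=4 → r--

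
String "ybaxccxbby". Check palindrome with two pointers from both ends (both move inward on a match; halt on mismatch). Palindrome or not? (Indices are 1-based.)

l=1 r=10: 'y'=='y', l++,r--
l=2 r=9: 'b'=='b', l++,r--
l=3 r=8: 'a'!='b', stop

not a palindrome (mismatch at 3,8)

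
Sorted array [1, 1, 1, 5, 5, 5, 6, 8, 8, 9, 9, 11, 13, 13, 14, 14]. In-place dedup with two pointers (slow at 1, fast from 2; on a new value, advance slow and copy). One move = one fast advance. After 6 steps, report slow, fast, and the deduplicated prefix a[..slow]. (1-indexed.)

slow=3, fast=8, prefix=[1, 5, 6]

(s=1,f=2) a[fast]=1=a[slow] dup → fast++
(s=1,f=3) a[fast]=1=a[slow] dup → fast++
(s=1,f=4) a[fast]=5≠a[slow]=1 write a[2]=5 → slow++,fast++
(s=2,f=5) a[fast]=5=a[slow] dup → fast++
(s=2,f=6) a[fast]=5=a[slow] dup → fast++
(s=2,f=7) a[fast]=6≠a[slow]=5 write a[3]=6 → slow++,fast++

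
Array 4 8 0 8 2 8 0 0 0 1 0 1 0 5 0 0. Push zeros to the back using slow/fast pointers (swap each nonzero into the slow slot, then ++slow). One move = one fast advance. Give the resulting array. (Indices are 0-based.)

slow=0 fast=0: a[fast]=4≠0 swap→a[0]=4, slow++,fast++
slow=1 fast=1: a[fast]=8≠0 swap→a[1]=8, slow++,fast++
slow=2 fast=2: a[fast]=0, fast++
slow=2 fast=3: a[fast]=8≠0 swap→a[2]=8, slow++,fast++
slow=3 fast=4: a[fast]=2≠0 swap→a[3]=2, slow++,fast++
slow=4 fast=5: a[fast]=8≠0 swap→a[4]=8, slow++,fast++
slow=5 fast=6: a[fast]=0, fast++
slow=5 fast=7: a[fast]=0, fast++
slow=5 fast=8: a[fast]=0, fast++
slow=5 fast=9: a[fast]=1≠0 swap→a[5]=1, slow++,fast++
slow=6 fast=10: a[fast]=0, fast++
slow=6 fast=11: a[fast]=1≠0 swap→a[6]=1, slow++,fast++
slow=7 fast=12: a[fast]=0, fast++
slow=7 fast=13: a[fast]=5≠0 swap→a[7]=5, slow++,fast++
slow=8 fast=14: a[fast]=0, fast++
slow=8 fast=15: a[fast]=0, fast++

[4, 8, 8, 2, 8, 1, 1, 5, 0, 0, 0, 0, 0, 0, 0, 0]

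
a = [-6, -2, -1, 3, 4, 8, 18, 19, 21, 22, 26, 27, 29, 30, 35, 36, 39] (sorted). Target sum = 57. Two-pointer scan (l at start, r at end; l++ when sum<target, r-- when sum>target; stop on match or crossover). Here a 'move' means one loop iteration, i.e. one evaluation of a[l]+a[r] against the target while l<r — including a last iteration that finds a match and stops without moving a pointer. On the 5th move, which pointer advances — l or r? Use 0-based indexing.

l

l=0 r=16: -6+39=33 <57, l++
l=1 r=16: -2+39=37 <57, l++
l=2 r=16: -1+39=38 <57, l++
l=3 r=16: 3+39=42 <57, l++
l=4 r=16: 4+39=43 <57, l++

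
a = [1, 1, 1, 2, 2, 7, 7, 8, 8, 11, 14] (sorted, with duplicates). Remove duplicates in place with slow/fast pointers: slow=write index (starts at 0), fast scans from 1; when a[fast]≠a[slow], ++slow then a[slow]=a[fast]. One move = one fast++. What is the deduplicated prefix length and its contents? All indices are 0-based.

length 6; prefix = [1, 2, 7, 8, 11, 14]

slow=0 fast=1: a[fast]=1=a[slow] dup, fast++
slow=0 fast=2: a[fast]=1=a[slow] dup, fast++
slow=0 fast=3: a[fast]=2≠a[slow]=1 write a[1]=2, slow++,fast++
slow=1 fast=4: a[fast]=2=a[slow] dup, fast++
slow=1 fast=5: a[fast]=7≠a[slow]=2 write a[2]=7, slow++,fast++
slow=2 fast=6: a[fast]=7=a[slow] dup, fast++
slow=2 fast=7: a[fast]=8≠a[slow]=7 write a[3]=8, slow++,fast++
slow=3 fast=8: a[fast]=8=a[slow] dup, fast++
slow=3 fast=9: a[fast]=11≠a[slow]=8 write a[4]=11, slow++,fast++
slow=4 fast=10: a[fast]=14≠a[slow]=11 write a[5]=14, slow++,fast++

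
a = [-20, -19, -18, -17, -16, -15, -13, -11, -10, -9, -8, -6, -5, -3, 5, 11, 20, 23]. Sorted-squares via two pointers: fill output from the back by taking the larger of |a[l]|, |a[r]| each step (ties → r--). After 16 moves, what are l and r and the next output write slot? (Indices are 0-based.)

l=0 r=17: |-20|<=|23| out[17]=529, r--
l=0 r=16: |-20|<=|20| out[16]=400, r--
l=0 r=15: |-20|>|11| out[15]=400, l++
l=1 r=15: |-19|>|11| out[14]=361, l++
l=2 r=15: |-18|>|11| out[13]=324, l++
l=3 r=15: |-17|>|11| out[12]=289, l++
l=4 r=15: |-16|>|11| out[11]=256, l++
l=5 r=15: |-15|>|11| out[10]=225, l++
l=6 r=15: |-13|>|11| out[9]=169, l++
l=7 r=15: |-11|<=|11| out[8]=121, r--
l=7 r=14: |-11|>|5| out[7]=121, l++
l=8 r=14: |-10|>|5| out[6]=100, l++
l=9 r=14: |-9|>|5| out[5]=81, l++
l=10 r=14: |-8|>|5| out[4]=64, l++
l=11 r=14: |-6|>|5| out[3]=36, l++
l=12 r=14: |-5|<=|5| out[2]=25, r--

l=12, r=13, next write slot=1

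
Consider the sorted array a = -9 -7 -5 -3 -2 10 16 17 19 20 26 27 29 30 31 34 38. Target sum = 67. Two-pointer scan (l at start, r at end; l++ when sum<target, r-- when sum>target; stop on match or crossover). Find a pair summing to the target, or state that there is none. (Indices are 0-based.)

[0,16] -9+38=29 <67 → l++
[1,16] -7+38=31 <67 → l++
[2,16] -5+38=33 <67 → l++
[3,16] -3+38=35 <67 → l++
[4,16] -2+38=36 <67 → l++
[5,16] 10+38=48 <67 → l++
[6,16] 16+38=54 <67 → l++
[7,16] 17+38=55 <67 → l++
[8,16] 19+38=57 <67 → l++
[9,16] 20+38=58 <67 → l++
[10,16] 26+38=64 <67 → l++
[11,16] 27+38=65 <67 → l++
[12,16] 29+38=67 → found

(29, 38)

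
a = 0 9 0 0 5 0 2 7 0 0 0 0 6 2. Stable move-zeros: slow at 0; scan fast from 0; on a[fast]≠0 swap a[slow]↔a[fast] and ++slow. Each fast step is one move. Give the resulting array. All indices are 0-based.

[9, 5, 2, 7, 6, 2, 0, 0, 0, 0, 0, 0, 0, 0]

slow=0 fast=0: a[fast]=0, fast++
slow=0 fast=1: a[fast]=9≠0 swap→a[0]=9, slow++,fast++
slow=1 fast=2: a[fast]=0, fast++
slow=1 fast=3: a[fast]=0, fast++
slow=1 fast=4: a[fast]=5≠0 swap→a[1]=5, slow++,fast++
slow=2 fast=5: a[fast]=0, fast++
slow=2 fast=6: a[fast]=2≠0 swap→a[2]=2, slow++,fast++
slow=3 fast=7: a[fast]=7≠0 swap→a[3]=7, slow++,fast++
slow=4 fast=8: a[fast]=0, fast++
slow=4 fast=9: a[fast]=0, fast++
slow=4 fast=10: a[fast]=0, fast++
slow=4 fast=11: a[fast]=0, fast++
slow=4 fast=12: a[fast]=6≠0 swap→a[4]=6, slow++,fast++
slow=5 fast=13: a[fast]=2≠0 swap→a[5]=2, slow++,fast++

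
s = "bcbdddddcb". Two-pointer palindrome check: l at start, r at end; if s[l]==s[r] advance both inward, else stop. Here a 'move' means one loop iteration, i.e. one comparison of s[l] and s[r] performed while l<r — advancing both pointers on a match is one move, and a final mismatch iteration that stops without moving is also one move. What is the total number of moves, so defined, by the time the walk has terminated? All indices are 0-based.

3 moves

[0,9] 'b'=='b' → l++,r--
[1,8] 'c'=='c' → l++,r--
[2,7] 'b'!='d' → stop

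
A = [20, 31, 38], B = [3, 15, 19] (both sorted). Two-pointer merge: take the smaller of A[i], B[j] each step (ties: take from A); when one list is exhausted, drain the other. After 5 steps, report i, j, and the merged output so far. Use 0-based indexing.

[i=0,j=0] A[i]=20>B[j]=3 take 3 → j++
[i=0,j=1] A[i]=20>B[j]=15 take 15 → j++
[i=0,j=2] A[i]=20>B[j]=19 take 19 → j++
[i=0,j=3] B done, take A[i]=20 → i++
[i=1,j=3] B done, take A[i]=31 → i++

i=2, j=3, merged so far=[3, 15, 19, 20, 31]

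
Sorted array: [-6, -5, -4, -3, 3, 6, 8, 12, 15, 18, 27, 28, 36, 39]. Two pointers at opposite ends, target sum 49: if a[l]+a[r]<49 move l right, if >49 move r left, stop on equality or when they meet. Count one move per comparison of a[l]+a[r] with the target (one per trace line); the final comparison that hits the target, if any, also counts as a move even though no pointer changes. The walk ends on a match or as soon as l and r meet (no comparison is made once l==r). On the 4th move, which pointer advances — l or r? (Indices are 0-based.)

l

[0,13] -6+39=33 <49 → l++
[1,13] -5+39=34 <49 → l++
[2,13] -4+39=35 <49 → l++
[3,13] -3+39=36 <49 → l++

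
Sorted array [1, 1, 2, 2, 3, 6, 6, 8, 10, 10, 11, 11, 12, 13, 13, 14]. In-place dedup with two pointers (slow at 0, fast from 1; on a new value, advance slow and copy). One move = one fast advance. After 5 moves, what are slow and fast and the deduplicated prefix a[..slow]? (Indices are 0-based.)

(s=0,f=1) a[fast]=1=a[slow] dup → fast++
(s=0,f=2) a[fast]=2≠a[slow]=1 write a[1]=2 → slow++,fast++
(s=1,f=3) a[fast]=2=a[slow] dup → fast++
(s=1,f=4) a[fast]=3≠a[slow]=2 write a[2]=3 → slow++,fast++
(s=2,f=5) a[fast]=6≠a[slow]=3 write a[3]=6 → slow++,fast++

slow=3, fast=6, prefix=[1, 2, 3, 6]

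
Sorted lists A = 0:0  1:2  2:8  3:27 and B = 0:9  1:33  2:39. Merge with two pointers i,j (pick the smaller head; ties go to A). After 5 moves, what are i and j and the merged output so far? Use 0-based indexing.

i=4, j=1, merged so far=[0, 2, 8, 9, 27]

[i=0,j=0] A[i]=0<=B[j]=9 take 0 → i++
[i=1,j=0] A[i]=2<=B[j]=9 take 2 → i++
[i=2,j=0] A[i]=8<=B[j]=9 take 8 → i++
[i=3,j=0] A[i]=27>B[j]=9 take 9 → j++
[i=3,j=1] A[i]=27<=B[j]=33 take 27 → i++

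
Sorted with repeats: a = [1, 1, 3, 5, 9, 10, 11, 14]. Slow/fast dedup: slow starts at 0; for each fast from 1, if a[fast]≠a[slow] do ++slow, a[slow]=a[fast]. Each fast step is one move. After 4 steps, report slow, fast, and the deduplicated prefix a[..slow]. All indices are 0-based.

slow=0 fast=1: a[fast]=1=a[slow] dup, fast++
slow=0 fast=2: a[fast]=3≠a[slow]=1 write a[1]=3, slow++,fast++
slow=1 fast=3: a[fast]=5≠a[slow]=3 write a[2]=5, slow++,fast++
slow=2 fast=4: a[fast]=9≠a[slow]=5 write a[3]=9, slow++,fast++

slow=3, fast=5, prefix=[1, 3, 5, 9]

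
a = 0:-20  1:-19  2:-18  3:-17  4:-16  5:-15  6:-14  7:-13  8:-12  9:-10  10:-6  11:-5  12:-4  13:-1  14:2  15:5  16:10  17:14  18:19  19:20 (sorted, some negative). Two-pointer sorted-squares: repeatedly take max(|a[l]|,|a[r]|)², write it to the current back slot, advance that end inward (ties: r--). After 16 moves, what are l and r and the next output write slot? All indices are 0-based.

l=0 r=19: |-20|<=|20| out[19]=400, r--
l=0 r=18: |-20|>|19| out[18]=400, l++
l=1 r=18: |-19|<=|19| out[17]=361, r--
l=1 r=17: |-19|>|14| out[16]=361, l++
l=2 r=17: |-18|>|14| out[15]=324, l++
l=3 r=17: |-17|>|14| out[14]=289, l++
l=4 r=17: |-16|>|14| out[13]=256, l++
l=5 r=17: |-15|>|14| out[12]=225, l++
l=6 r=17: |-14|<=|14| out[11]=196, r--
l=6 r=16: |-14|>|10| out[10]=196, l++
l=7 r=16: |-13|>|10| out[9]=169, l++
l=8 r=16: |-12|>|10| out[8]=144, l++
l=9 r=16: |-10|<=|10| out[7]=100, r--
l=9 r=15: |-10|>|5| out[6]=100, l++
l=10 r=15: |-6|>|5| out[5]=36, l++
l=11 r=15: |-5|<=|5| out[4]=25, r--

l=11, r=14, next write slot=3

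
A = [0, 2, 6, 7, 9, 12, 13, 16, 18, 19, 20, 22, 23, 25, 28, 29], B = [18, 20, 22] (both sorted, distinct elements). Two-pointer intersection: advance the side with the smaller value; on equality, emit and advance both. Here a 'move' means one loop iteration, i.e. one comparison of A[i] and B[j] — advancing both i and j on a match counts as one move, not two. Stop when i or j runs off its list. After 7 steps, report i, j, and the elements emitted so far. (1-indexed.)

i=1 j=1: 0<18, i++
i=2 j=1: 2<18, i++
i=3 j=1: 6<18, i++
i=4 j=1: 7<18, i++
i=5 j=1: 9<18, i++
i=6 j=1: 12<18, i++
i=7 j=1: 13<18, i++

i=8, j=1, emitted=[]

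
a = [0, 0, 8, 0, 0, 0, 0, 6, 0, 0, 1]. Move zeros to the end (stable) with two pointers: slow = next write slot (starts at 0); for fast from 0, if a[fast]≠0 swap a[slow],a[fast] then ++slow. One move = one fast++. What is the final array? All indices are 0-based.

(s=0,f=0) a[fast]=0 → fast++
(s=0,f=1) a[fast]=0 → fast++
(s=0,f=2) a[fast]=8≠0 swap→a[0]=8 → slow++,fast++
(s=1,f=3) a[fast]=0 → fast++
(s=1,f=4) a[fast]=0 → fast++
(s=1,f=5) a[fast]=0 → fast++
(s=1,f=6) a[fast]=0 → fast++
(s=1,f=7) a[fast]=6≠0 swap→a[1]=6 → slow++,fast++
(s=2,f=8) a[fast]=0 → fast++
(s=2,f=9) a[fast]=0 → fast++
(s=2,f=10) a[fast]=1≠0 swap→a[2]=1 → slow++,fast++

[8, 6, 1, 0, 0, 0, 0, 0, 0, 0, 0]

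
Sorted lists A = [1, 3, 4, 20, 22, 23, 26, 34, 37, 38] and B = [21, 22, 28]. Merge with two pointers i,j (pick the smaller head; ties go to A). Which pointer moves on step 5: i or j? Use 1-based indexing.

i=1 j=1: A[i]=1<=B[j]=21 take 1, i++
i=2 j=1: A[i]=3<=B[j]=21 take 3, i++
i=3 j=1: A[i]=4<=B[j]=21 take 4, i++
i=4 j=1: A[i]=20<=B[j]=21 take 20, i++
i=5 j=1: A[i]=22>B[j]=21 take 21, j++

j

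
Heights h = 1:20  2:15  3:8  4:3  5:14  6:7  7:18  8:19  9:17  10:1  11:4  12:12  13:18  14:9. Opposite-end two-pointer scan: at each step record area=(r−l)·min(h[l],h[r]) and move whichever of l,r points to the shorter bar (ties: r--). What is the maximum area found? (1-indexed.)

l=1 r=14: min(20,9)*13=117 best=117 *, r--
l=1 r=13: min(20,18)*12=216 best=216 *, r--
l=1 r=12: min(20,12)*11=132 best=216, r--
l=1 r=11: min(20,4)*10=40 best=216, r--
l=1 r=10: min(20,1)*9=9 best=216, r--
l=1 r=9: min(20,17)*8=136 best=216, r--
l=1 r=8: min(20,19)*7=133 best=216, r--
l=1 r=7: min(20,18)*6=108 best=216, r--
l=1 r=6: min(20,7)*5=35 best=216, r--
l=1 r=5: min(20,14)*4=56 best=216, r--
l=1 r=4: min(20,3)*3=9 best=216, r--
l=1 r=3: min(20,8)*2=16 best=216, r--
l=1 r=2: min(20,15)*1=15 best=216, r--

max area = 216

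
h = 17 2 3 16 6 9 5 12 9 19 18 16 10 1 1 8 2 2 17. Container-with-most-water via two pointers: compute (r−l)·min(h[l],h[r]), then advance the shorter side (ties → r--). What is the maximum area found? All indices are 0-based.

l=0 r=18: min(17,17)*18=306 best=306 *, r--
l=0 r=17: min(17,2)*17=34 best=306, r--
l=0 r=16: min(17,2)*16=32 best=306, r--
l=0 r=15: min(17,8)*15=120 best=306, r--
l=0 r=14: min(17,1)*14=14 best=306, r--
l=0 r=13: min(17,1)*13=13 best=306, r--
l=0 r=12: min(17,10)*12=120 best=306, r--
l=0 r=11: min(17,16)*11=176 best=306, r--
l=0 r=10: min(17,18)*10=170 best=306, l++
l=1 r=10: min(2,18)*9=18 best=306, l++
l=2 r=10: min(3,18)*8=24 best=306, l++
l=3 r=10: min(16,18)*7=112 best=306, l++
l=4 r=10: min(6,18)*6=36 best=306, l++
l=5 r=10: min(9,18)*5=45 best=306, l++
l=6 r=10: min(5,18)*4=20 best=306, l++
l=7 r=10: min(12,18)*3=36 best=306, l++
l=8 r=10: min(9,18)*2=18 best=306, l++
l=9 r=10: min(19,18)*1=18 best=306, r--

max area = 306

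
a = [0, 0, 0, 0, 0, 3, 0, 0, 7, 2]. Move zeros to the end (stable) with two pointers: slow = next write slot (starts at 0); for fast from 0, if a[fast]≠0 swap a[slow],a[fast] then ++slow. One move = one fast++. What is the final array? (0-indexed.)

(s=0,f=0) a[fast]=0 → fast++
(s=0,f=1) a[fast]=0 → fast++
(s=0,f=2) a[fast]=0 → fast++
(s=0,f=3) a[fast]=0 → fast++
(s=0,f=4) a[fast]=0 → fast++
(s=0,f=5) a[fast]=3≠0 swap→a[0]=3 → slow++,fast++
(s=1,f=6) a[fast]=0 → fast++
(s=1,f=7) a[fast]=0 → fast++
(s=1,f=8) a[fast]=7≠0 swap→a[1]=7 → slow++,fast++
(s=2,f=9) a[fast]=2≠0 swap→a[2]=2 → slow++,fast++

[3, 7, 2, 0, 0, 0, 0, 0, 0, 0]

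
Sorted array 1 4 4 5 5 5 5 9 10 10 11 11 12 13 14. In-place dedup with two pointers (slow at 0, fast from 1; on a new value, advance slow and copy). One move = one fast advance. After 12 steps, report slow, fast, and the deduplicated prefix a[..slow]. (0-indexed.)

slow=6, fast=13, prefix=[1, 4, 5, 9, 10, 11, 12]

slow=0 fast=1: a[fast]=4≠a[slow]=1 write a[1]=4, slow++,fast++
slow=1 fast=2: a[fast]=4=a[slow] dup, fast++
slow=1 fast=3: a[fast]=5≠a[slow]=4 write a[2]=5, slow++,fast++
slow=2 fast=4: a[fast]=5=a[slow] dup, fast++
slow=2 fast=5: a[fast]=5=a[slow] dup, fast++
slow=2 fast=6: a[fast]=5=a[slow] dup, fast++
slow=2 fast=7: a[fast]=9≠a[slow]=5 write a[3]=9, slow++,fast++
slow=3 fast=8: a[fast]=10≠a[slow]=9 write a[4]=10, slow++,fast++
slow=4 fast=9: a[fast]=10=a[slow] dup, fast++
slow=4 fast=10: a[fast]=11≠a[slow]=10 write a[5]=11, slow++,fast++
slow=5 fast=11: a[fast]=11=a[slow] dup, fast++
slow=5 fast=12: a[fast]=12≠a[slow]=11 write a[6]=12, slow++,fast++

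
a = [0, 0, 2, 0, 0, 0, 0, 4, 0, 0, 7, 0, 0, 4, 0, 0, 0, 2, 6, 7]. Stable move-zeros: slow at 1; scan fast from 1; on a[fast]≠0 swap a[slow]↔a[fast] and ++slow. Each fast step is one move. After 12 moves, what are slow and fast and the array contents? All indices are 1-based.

slow=4, fast=13, a=[2, 4, 7, 0, 0, 0, 0, 0, 0, 0, 0, 0, 0, 4, 0, 0, 0, 2, 6, 7]

(s=1,f=1) a[fast]=0 → fast++
(s=1,f=2) a[fast]=0 → fast++
(s=1,f=3) a[fast]=2≠0 swap→a[1]=2 → slow++,fast++
(s=2,f=4) a[fast]=0 → fast++
(s=2,f=5) a[fast]=0 → fast++
(s=2,f=6) a[fast]=0 → fast++
(s=2,f=7) a[fast]=0 → fast++
(s=2,f=8) a[fast]=4≠0 swap→a[2]=4 → slow++,fast++
(s=3,f=9) a[fast]=0 → fast++
(s=3,f=10) a[fast]=0 → fast++
(s=3,f=11) a[fast]=7≠0 swap→a[3]=7 → slow++,fast++
(s=4,f=12) a[fast]=0 → fast++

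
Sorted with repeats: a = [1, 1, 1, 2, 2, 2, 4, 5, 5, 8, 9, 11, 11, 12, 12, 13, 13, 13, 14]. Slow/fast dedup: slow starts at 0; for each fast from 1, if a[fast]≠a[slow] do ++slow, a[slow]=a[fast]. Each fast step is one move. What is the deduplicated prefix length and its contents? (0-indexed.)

length 10; prefix = [1, 2, 4, 5, 8, 9, 11, 12, 13, 14]

(s=0,f=1) a[fast]=1=a[slow] dup → fast++
(s=0,f=2) a[fast]=1=a[slow] dup → fast++
(s=0,f=3) a[fast]=2≠a[slow]=1 write a[1]=2 → slow++,fast++
(s=1,f=4) a[fast]=2=a[slow] dup → fast++
(s=1,f=5) a[fast]=2=a[slow] dup → fast++
(s=1,f=6) a[fast]=4≠a[slow]=2 write a[2]=4 → slow++,fast++
(s=2,f=7) a[fast]=5≠a[slow]=4 write a[3]=5 → slow++,fast++
(s=3,f=8) a[fast]=5=a[slow] dup → fast++
(s=3,f=9) a[fast]=8≠a[slow]=5 write a[4]=8 → slow++,fast++
(s=4,f=10) a[fast]=9≠a[slow]=8 write a[5]=9 → slow++,fast++
(s=5,f=11) a[fast]=11≠a[slow]=9 write a[6]=11 → slow++,fast++
(s=6,f=12) a[fast]=11=a[slow] dup → fast++
(s=6,f=13) a[fast]=12≠a[slow]=11 write a[7]=12 → slow++,fast++
(s=7,f=14) a[fast]=12=a[slow] dup → fast++
(s=7,f=15) a[fast]=13≠a[slow]=12 write a[8]=13 → slow++,fast++
(s=8,f=16) a[fast]=13=a[slow] dup → fast++
(s=8,f=17) a[fast]=13=a[slow] dup → fast++
(s=8,f=18) a[fast]=14≠a[slow]=13 write a[9]=14 → slow++,fast++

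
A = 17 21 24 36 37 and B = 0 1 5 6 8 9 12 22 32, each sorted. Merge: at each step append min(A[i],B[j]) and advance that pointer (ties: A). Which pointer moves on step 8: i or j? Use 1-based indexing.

i

i=1 j=1: A[i]=17>B[j]=0 take 0, j++
i=1 j=2: A[i]=17>B[j]=1 take 1, j++
i=1 j=3: A[i]=17>B[j]=5 take 5, j++
i=1 j=4: A[i]=17>B[j]=6 take 6, j++
i=1 j=5: A[i]=17>B[j]=8 take 8, j++
i=1 j=6: A[i]=17>B[j]=9 take 9, j++
i=1 j=7: A[i]=17>B[j]=12 take 12, j++
i=1 j=8: A[i]=17<=B[j]=22 take 17, i++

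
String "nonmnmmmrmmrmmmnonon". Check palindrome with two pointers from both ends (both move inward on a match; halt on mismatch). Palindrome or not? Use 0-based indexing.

l=0 r=19: 'n'=='n', l++,r--
l=1 r=18: 'o'=='o', l++,r--
l=2 r=17: 'n'=='n', l++,r--
l=3 r=16: 'm'!='o', stop

not a palindrome (mismatch at 3,16)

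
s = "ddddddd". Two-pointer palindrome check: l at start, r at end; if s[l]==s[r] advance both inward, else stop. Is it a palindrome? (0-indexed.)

[0,6] 'd'=='d' → l++,r--
[1,5] 'd'=='d' → l++,r--
[2,4] 'd'=='d' → l++,r--

palindrome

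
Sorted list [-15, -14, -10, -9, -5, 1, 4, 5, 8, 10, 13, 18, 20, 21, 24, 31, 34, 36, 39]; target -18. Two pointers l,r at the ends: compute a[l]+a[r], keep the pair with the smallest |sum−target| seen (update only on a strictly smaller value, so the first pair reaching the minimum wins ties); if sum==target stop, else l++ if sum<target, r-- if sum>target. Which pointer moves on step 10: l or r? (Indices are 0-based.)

r

[0,18] -15+39=24 d=42 * → r--
[0,17] -15+36=21 d=39 * → r--
[0,16] -15+34=19 d=37 * → r--
[0,15] -15+31=16 d=34 * → r--
[0,14] -15+24=9 d=27 * → r--
[0,13] -15+21=6 d=24 * → r--
[0,12] -15+20=5 d=23 * → r--
[0,11] -15+18=3 d=21 * → r--
[0,10] -15+13=-2 d=16 * → r--
[0,9] -15+10=-5 d=13 * → r--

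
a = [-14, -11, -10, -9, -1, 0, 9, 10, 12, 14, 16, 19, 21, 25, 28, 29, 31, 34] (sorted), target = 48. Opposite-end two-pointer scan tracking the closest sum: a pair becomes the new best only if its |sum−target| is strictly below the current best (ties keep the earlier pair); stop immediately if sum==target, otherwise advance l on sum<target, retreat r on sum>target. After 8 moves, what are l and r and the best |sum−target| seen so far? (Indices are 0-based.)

l=8, r=17, best |Δ|=4

l=0 r=17: -14+34=20 d=28 *, l++
l=1 r=17: -11+34=23 d=25 *, l++
l=2 r=17: -10+34=24 d=24 *, l++
l=3 r=17: -9+34=25 d=23 *, l++
l=4 r=17: -1+34=33 d=15 *, l++
l=5 r=17: 0+34=34 d=14 *, l++
l=6 r=17: 9+34=43 d=5 *, l++
l=7 r=17: 10+34=44 d=4 *, l++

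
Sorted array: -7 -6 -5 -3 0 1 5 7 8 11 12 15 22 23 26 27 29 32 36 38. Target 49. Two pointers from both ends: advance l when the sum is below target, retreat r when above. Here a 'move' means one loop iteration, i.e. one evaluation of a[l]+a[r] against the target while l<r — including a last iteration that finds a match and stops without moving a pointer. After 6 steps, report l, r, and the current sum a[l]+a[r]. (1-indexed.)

l=7, r=20, sum=43

[1,20] -7+38=31 <49 → l++
[2,20] -6+38=32 <49 → l++
[3,20] -5+38=33 <49 → l++
[4,20] -3+38=35 <49 → l++
[5,20] 0+38=38 <49 → l++
[6,20] 1+38=39 <49 → l++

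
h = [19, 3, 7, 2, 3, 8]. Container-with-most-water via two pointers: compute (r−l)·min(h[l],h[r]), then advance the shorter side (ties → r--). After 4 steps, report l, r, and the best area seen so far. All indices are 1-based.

l=1 r=6: min(19,8)*5=40 best=40 *, r--
l=1 r=5: min(19,3)*4=12 best=40, r--
l=1 r=4: min(19,2)*3=6 best=40, r--
l=1 r=3: min(19,7)*2=14 best=40, r--

l=1, r=2, best area=40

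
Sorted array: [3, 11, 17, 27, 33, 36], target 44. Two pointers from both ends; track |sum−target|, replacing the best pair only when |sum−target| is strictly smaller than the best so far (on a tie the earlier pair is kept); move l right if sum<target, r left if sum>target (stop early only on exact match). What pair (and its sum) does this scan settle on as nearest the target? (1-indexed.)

pair (11, 33) with sum 44 (|Δ|=0)

[1,6] 3+36=39 d=5 * → l++
[2,6] 11+36=47 d=3 * → r--
[2,5] 11+33=44 d=0 * → stop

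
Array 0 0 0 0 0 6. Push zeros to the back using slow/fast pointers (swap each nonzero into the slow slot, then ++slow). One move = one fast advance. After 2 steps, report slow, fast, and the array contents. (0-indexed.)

(s=0,f=0) a[fast]=0 → fast++
(s=0,f=1) a[fast]=0 → fast++

slow=0, fast=2, a=[0, 0, 0, 0, 0, 6]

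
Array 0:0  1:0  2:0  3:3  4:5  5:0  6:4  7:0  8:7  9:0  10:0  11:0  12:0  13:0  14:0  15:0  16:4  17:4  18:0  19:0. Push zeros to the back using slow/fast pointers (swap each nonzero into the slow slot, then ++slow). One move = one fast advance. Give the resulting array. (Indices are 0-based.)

(s=0,f=0) a[fast]=0 → fast++
(s=0,f=1) a[fast]=0 → fast++
(s=0,f=2) a[fast]=0 → fast++
(s=0,f=3) a[fast]=3≠0 swap→a[0]=3 → slow++,fast++
(s=1,f=4) a[fast]=5≠0 swap→a[1]=5 → slow++,fast++
(s=2,f=5) a[fast]=0 → fast++
(s=2,f=6) a[fast]=4≠0 swap→a[2]=4 → slow++,fast++
(s=3,f=7) a[fast]=0 → fast++
(s=3,f=8) a[fast]=7≠0 swap→a[3]=7 → slow++,fast++
(s=4,f=9) a[fast]=0 → fast++
(s=4,f=10) a[fast]=0 → fast++
(s=4,f=11) a[fast]=0 → fast++
(s=4,f=12) a[fast]=0 → fast++
(s=4,f=13) a[fast]=0 → fast++
(s=4,f=14) a[fast]=0 → fast++
(s=4,f=15) a[fast]=0 → fast++
(s=4,f=16) a[fast]=4≠0 swap→a[4]=4 → slow++,fast++
(s=5,f=17) a[fast]=4≠0 swap→a[5]=4 → slow++,fast++
(s=6,f=18) a[fast]=0 → fast++
(s=6,f=19) a[fast]=0 → fast++

[3, 5, 4, 7, 4, 4, 0, 0, 0, 0, 0, 0, 0, 0, 0, 0, 0, 0, 0, 0]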